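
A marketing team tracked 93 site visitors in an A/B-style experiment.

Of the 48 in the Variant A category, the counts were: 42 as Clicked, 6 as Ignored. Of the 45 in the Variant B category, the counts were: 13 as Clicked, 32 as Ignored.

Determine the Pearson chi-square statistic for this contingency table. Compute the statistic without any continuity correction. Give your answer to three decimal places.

33.018

Row totals: 48, 45. Column totals: 55, 38. Grand total N = 93.
Expected counts (row total × column total / N):
  Variant A, Clicked: 48×55/93 = 28.3871
  Variant A, Ignored: 48×38/93 = 19.6129
  Variant B, Clicked: 45×55/93 = 26.6129
  Variant B, Ignored: 45×38/93 = 18.3871
Contributions (O − E)²/E:
  (42 − 28.3871)²/28.3871 = 6.5280
  (6 − 19.6129)²/19.6129 = 9.4484
  (13 − 26.6129)²/26.6129 = 6.9632
  (32 − 18.3871)²/18.3871 = 10.0783
χ² = 6.5280 + 9.4484 + 6.9632 + 10.0783 = 33.018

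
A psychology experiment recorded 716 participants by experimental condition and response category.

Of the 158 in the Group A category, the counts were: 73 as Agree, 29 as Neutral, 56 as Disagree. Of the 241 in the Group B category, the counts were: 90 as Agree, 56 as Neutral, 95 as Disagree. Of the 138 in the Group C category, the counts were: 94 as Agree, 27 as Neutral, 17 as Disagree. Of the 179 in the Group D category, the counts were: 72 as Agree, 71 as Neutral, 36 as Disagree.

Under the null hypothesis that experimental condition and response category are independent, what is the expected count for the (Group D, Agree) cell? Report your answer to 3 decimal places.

Row total (Group D) = 179; column total (Agree) = 329; grand total N = 716.
Expected count = (row total × column total) / N = 179 × 329 / 716 = 82.250.

82.250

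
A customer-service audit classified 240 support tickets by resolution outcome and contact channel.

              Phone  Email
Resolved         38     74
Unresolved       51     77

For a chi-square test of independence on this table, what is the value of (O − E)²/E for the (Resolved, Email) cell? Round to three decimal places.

Row total (Resolved) = 112; column total (Email) = 151; N = 240.
Expected count E = 112 × 151 / 240 = 70.4667.
Contribution = (O − E)²/E = (74 − 70.4667)² / 70.4667 = 0.177.

0.177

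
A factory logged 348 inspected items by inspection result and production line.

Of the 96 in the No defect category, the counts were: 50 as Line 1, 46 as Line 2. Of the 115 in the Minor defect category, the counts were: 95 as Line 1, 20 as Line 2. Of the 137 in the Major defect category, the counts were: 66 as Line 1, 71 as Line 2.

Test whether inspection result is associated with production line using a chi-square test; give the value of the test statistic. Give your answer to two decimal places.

35.11

Row totals: 96, 115, 137. Column totals: 211, 137. Grand total N = 348.
Expected counts (row total × column total / N):
  No defect, Line 1: 96×211/348 = 58.207
  No defect, Line 2: 96×137/348 = 37.793
  Minor defect, Line 1: 115×211/348 = 69.727
  Minor defect, Line 2: 115×137/348 = 45.273
  Major defect, Line 1: 137×211/348 = 83.066
  Major defect, Line 2: 137×137/348 = 53.934
Contributions (O − E)²/E:
  (50 − 58.207)²/58.207 = 1.1572
  (46 − 37.793)²/37.793 = 1.7822
  (95 − 69.727)²/69.727 = 9.1604
  (20 − 45.273)²/45.273 = 14.1083
  (66 − 83.066)²/83.066 = 3.5062
  (71 − 53.934)²/53.934 = 5.4001
χ² = 1.1572 + 1.7822 + 9.1604 + 14.1083 + 3.5062 + 5.4001 = 35.11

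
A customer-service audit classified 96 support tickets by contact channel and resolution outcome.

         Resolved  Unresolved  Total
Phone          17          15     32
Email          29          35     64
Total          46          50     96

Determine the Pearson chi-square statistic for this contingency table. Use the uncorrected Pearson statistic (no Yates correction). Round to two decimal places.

0.52

Grand total N = 96.
Expected counts (row total × column total / N):
  Phone, Resolved: 32×46/96 = 15.333
  Phone, Unresolved: 32×50/96 = 16.667
  Email, Resolved: 64×46/96 = 30.667
  Email, Unresolved: 64×50/96 = 33.333
Contributions (O − E)²/E:
  (17 − 15.333)²/15.333 = 0.1812
  (15 − 16.667)²/16.667 = 0.1667
  (29 − 30.667)²/30.667 = 0.0906
  (35 − 33.333)²/33.333 = 0.0834
χ² = 0.1812 + 0.1667 + 0.0906 + 0.0834 = 0.52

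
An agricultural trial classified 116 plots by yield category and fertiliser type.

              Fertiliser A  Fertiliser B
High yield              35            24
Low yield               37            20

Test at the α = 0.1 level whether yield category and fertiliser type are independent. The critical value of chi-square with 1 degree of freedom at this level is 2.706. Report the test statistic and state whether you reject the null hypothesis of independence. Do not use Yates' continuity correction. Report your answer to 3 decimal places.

0.385; fail to reject H₀

Row totals: 59, 57. Column totals: 72, 44. Grand total N = 116.
Expected counts (row total × column total / N):
  High yield, Fertiliser A: 59×72/116 = 36.6207
  High yield, Fertiliser B: 59×44/116 = 22.3793
  Low yield, Fertiliser A: 57×72/116 = 35.3793
  Low yield, Fertiliser B: 57×44/116 = 21.6207
Contributions (O − E)²/E:
  (35 − 36.6207)²/36.6207 = 0.0717
  (24 − 22.3793)²/22.3793 = 0.1174
  (37 − 35.3793)²/35.3793 = 0.0742
  (20 − 21.6207)²/21.6207 = 0.1215
χ² = 0.0717 + 0.1174 + 0.0742 + 0.1215 = 0.385
df = (2−1)(2−1) = 1. Since 0.385 < 2.706, fail to reject the null hypothesis of independence at α = 0.1.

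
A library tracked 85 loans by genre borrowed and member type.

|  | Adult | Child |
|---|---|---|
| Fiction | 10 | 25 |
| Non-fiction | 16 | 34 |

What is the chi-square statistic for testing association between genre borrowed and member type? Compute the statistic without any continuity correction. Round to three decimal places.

0.114

Row totals: 35, 50. Column totals: 26, 59. Grand total N = 85.
Expected counts (row total × column total / N):
  Fiction, Adult: 35×26/85 = 10.7059
  Fiction, Child: 35×59/85 = 24.2941
  Non-fiction, Adult: 50×26/85 = 15.2941
  Non-fiction, Child: 50×59/85 = 34.7059
Contributions (O − E)²/E:
  (10 − 10.7059)²/10.7059 = 0.0465
  (25 − 24.2941)²/24.2941 = 0.0205
  (16 − 15.2941)²/15.2941 = 0.0326
  (34 − 34.7059)²/34.7059 = 0.0144
χ² = 0.0465 + 0.0205 + 0.0326 + 0.0144 = 0.114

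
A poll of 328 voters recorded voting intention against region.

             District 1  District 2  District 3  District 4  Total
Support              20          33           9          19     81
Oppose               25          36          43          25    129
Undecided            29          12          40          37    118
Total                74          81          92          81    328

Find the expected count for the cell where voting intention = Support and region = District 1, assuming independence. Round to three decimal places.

18.274

Row total (Support) = 81; column total (District 1) = 74; grand total N = 328.
Expected count = (row total × column total) / N = 81 × 74 / 328 = 18.274.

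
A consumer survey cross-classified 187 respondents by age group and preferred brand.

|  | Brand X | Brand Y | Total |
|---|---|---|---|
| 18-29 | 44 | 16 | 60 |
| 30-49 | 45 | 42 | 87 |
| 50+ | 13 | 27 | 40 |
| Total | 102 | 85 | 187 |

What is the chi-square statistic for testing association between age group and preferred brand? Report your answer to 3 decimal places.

Grand total N = 187.
Expected counts (row total × column total / N):
  18-29, Brand X: 60×102/187 = 32.7273
  18-29, Brand Y: 60×85/187 = 27.2727
  30-49, Brand X: 87×102/187 = 47.4545
  30-49, Brand Y: 87×85/187 = 39.5455
  50+, Brand X: 40×102/187 = 21.8182
  50+, Brand Y: 40×85/187 = 18.1818
Contributions (O − E)²/E:
  (44 − 32.7273)²/32.7273 = 3.8828
  (16 − 27.2727)²/27.2727 = 4.6594
  (45 − 47.4545)²/47.4545 = 0.1270
  (42 − 39.5455)²/39.5455 = 0.1523
  (13 − 21.8182)²/21.8182 = 3.5640
  (27 − 18.1818)²/18.1818 = 4.2768
χ² = 3.8828 + 4.6594 + 0.1270 + 0.1523 + 3.5640 + 4.2768 = 16.662

16.662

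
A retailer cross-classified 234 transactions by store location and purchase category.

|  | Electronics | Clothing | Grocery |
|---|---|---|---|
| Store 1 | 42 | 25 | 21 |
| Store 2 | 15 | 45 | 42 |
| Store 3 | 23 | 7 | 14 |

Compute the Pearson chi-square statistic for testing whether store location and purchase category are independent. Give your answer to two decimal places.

32.87

Row totals: 88, 102, 44. Column totals: 80, 77, 77. Grand total N = 234.
Expected counts (row total × column total / N):
  Store 1, Electronics: 88×80/234 = 30.0855
  Store 1, Clothing: 88×77/234 = 28.9573
  Store 1, Grocery: 88×77/234 = 28.9573
  Store 2, Electronics: 102×80/234 = 34.8718
  Store 2, Clothing: 102×77/234 = 33.5641
  Store 2, Grocery: 102×77/234 = 33.5641
  Store 3, Electronics: 44×80/234 = 15.0427
  Store 3, Clothing: 44×77/234 = 14.4786
  Store 3, Grocery: 44×77/234 = 14.4786
Contributions (O − E)²/E:
  (42 − 30.0855)²/30.0855 = 4.7184
  (25 − 28.9573)²/28.9573 = 0.5408
  (21 − 28.9573)²/28.9573 = 2.1866
  (15 − 34.8718)²/34.8718 = 11.3240
  (45 − 33.5641)²/33.5641 = 3.8964
  (42 − 33.5641)²/33.5641 = 2.1203
  (23 − 15.0427)²/15.0427 = 4.2093
  (7 − 14.4786)²/14.4786 = 3.8629
  (14 − 14.4786)²/14.4786 = 0.0158
χ² = 4.7184 + 0.5408 + 2.1866 + 11.3240 + 3.8964 + 2.1203 + 4.2093 + 3.8629 + 0.0158 = 32.87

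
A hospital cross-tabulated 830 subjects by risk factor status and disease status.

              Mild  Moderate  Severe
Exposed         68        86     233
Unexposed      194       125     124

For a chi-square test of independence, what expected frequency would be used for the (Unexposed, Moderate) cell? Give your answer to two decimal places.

112.62

Row total (Unexposed) = 443; column total (Moderate) = 211; grand total N = 830.
Expected count = (row total × column total) / N = 443 × 211 / 830 = 112.62.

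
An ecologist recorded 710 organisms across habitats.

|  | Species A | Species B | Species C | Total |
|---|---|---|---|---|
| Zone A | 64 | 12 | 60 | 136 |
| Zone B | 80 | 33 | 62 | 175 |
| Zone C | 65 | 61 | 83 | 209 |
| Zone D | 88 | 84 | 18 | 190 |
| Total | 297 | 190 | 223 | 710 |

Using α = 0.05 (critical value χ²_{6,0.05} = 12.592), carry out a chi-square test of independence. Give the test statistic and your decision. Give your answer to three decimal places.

92.290; reject H₀

Grand total N = 710.
Expected counts (row total × column total / N):
  Zone A, Species A: 136×297/710 = 56.8901
  Zone A, Species B: 136×190/710 = 36.3944
  Zone A, Species C: 136×223/710 = 42.7155
  Zone B, Species A: 175×297/710 = 73.2042
  Zone B, Species B: 175×190/710 = 46.8310
  Zone B, Species C: 175×223/710 = 54.9648
  Zone C, Species A: 209×297/710 = 87.4268
  Zone C, Species B: 209×190/710 = 55.9296
  Zone C, Species C: 209×223/710 = 65.6437
  Zone D, Species A: 190×297/710 = 79.4789
  Zone D, Species B: 190×190/710 = 50.8451
  Zone D, Species C: 190×223/710 = 59.6761
Contributions (O − E)²/E:
  (64 − 56.8901)²/56.8901 = 0.8886
  (12 − 36.3944)²/36.3944 = 16.3511
  (60 − 42.7155)²/42.7155 = 6.9940
  (80 − 73.2042)²/73.2042 = 0.6309
  (33 − 46.8310)²/46.8310 = 4.0848
  (62 − 54.9648)²/54.9648 = 0.9005
  (65 − 87.4268)²/87.4268 = 5.7529
  (61 − 55.9296)²/55.9296 = 0.4597
  (83 − 65.6437)²/65.6437 = 4.5890
  (88 − 79.4789)²/79.4789 = 0.9136
  (84 − 50.8451)²/50.8451 = 21.6195
  (18 − 59.6761)²/59.6761 = 29.1054
χ² = 0.8886 + 16.3511 + 6.9940 + 0.6309 + 4.0848 + 0.9005 + 5.7529 + 0.4597 + 4.5890 + 0.9136 + 21.6195 + 29.1054 = 92.290
df = (4−1)(3−1) = 6. Since 92.290 > 12.592, reject the null hypothesis of independence at α = 0.05.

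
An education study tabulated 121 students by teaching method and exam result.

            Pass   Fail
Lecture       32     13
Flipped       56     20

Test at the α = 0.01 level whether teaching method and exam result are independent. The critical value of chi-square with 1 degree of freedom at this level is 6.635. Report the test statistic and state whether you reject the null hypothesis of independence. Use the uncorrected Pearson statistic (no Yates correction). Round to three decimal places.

0.094; fail to reject H₀

Row totals: 45, 76. Column totals: 88, 33. Grand total N = 121.
Expected counts (row total × column total / N):
  Lecture, Pass: 45×88/121 = 32.7273
  Lecture, Fail: 45×33/121 = 12.2727
  Flipped, Pass: 76×88/121 = 55.2727
  Flipped, Fail: 76×33/121 = 20.7273
Contributions (O − E)²/E:
  (32 − 32.7273)²/32.7273 = 0.0162
  (13 − 12.2727)²/12.2727 = 0.0431
  (56 − 55.2727)²/55.2727 = 0.0096
  (20 − 20.7273)²/20.7273 = 0.0255
χ² = 0.0162 + 0.0431 + 0.0096 + 0.0255 = 0.094
df = (2−1)(2−1) = 1. Since 0.094 < 6.635, fail to reject the null hypothesis of independence at α = 0.01.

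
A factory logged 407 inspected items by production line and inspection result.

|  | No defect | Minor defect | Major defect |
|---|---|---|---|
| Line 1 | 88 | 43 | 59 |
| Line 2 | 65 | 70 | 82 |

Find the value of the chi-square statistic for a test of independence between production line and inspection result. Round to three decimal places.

11.922

Row totals: 190, 217. Column totals: 153, 113, 141. Grand total N = 407.
Expected counts (row total × column total / N):
  Line 1, No defect: 190×153/407 = 71.4251
  Line 1, Minor defect: 190×113/407 = 52.7518
  Line 1, Major defect: 190×141/407 = 65.8231
  Line 2, No defect: 217×153/407 = 81.5749
  Line 2, Minor defect: 217×113/407 = 60.2482
  Line 2, Major defect: 217×141/407 = 75.1769
Contributions (O − E)²/E:
  (88 − 71.4251)²/71.4251 = 3.8464
  (43 − 52.7518)²/52.7518 = 1.8027
  (59 − 65.8231)²/65.8231 = 0.7073
  (65 − 81.5749)²/81.5749 = 3.3678
  (70 − 60.2482)²/60.2482 = 1.5784
  (82 − 75.1769)²/75.1769 = 0.6193
χ² = 3.8464 + 1.8027 + 0.7073 + 3.3678 + 1.5784 + 0.6193 = 11.922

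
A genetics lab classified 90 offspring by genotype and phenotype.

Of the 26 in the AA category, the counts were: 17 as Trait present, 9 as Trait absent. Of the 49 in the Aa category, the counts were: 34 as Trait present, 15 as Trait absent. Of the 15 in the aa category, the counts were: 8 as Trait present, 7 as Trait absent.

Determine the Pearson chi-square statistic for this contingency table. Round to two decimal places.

1.31

Row totals: 26, 49, 15. Column totals: 59, 31. Grand total N = 90.
Expected counts (row total × column total / N):
  AA, Trait present: 26×59/90 = 17.044
  AA, Trait absent: 26×31/90 = 8.956
  Aa, Trait present: 49×59/90 = 32.122
  Aa, Trait absent: 49×31/90 = 16.878
  aa, Trait present: 15×59/90 = 9.833
  aa, Trait absent: 15×31/90 = 5.167
Contributions (O − E)²/E:
  (17 − 17.044)²/17.044 = 0.0001
  (9 − 8.956)²/8.956 = 0.0002
  (34 − 32.122)²/32.122 = 0.1098
  (15 − 16.878)²/16.878 = 0.2090
  (8 − 9.833)²/9.833 = 0.3417
  (7 − 5.167)²/5.167 = 0.6503
χ² = 0.0001 + 0.0002 + 0.1098 + 0.2090 + 0.3417 + 0.6503 = 1.31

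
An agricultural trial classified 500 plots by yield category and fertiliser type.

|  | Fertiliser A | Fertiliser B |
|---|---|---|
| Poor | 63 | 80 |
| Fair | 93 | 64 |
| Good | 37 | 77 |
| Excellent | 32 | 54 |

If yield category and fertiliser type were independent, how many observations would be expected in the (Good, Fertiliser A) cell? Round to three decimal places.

Row total (Good) = 114; column total (Fertiliser A) = 225; grand total N = 500.
Expected count = (row total × column total) / N = 114 × 225 / 500 = 51.300.

51.300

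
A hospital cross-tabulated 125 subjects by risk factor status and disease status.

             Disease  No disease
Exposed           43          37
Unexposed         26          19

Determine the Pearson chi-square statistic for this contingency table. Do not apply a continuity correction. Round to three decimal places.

0.189

Row totals: 80, 45. Column totals: 69, 56. Grand total N = 125.
Expected counts (row total × column total / N):
  Exposed, Disease: 80×69/125 = 44.1600
  Exposed, No disease: 80×56/125 = 35.8400
  Unexposed, Disease: 45×69/125 = 24.8400
  Unexposed, No disease: 45×56/125 = 20.1600
Contributions (O − E)²/E:
  (43 − 44.1600)²/44.1600 = 0.0305
  (37 − 35.8400)²/35.8400 = 0.0375
  (26 − 24.8400)²/24.8400 = 0.0542
  (19 − 20.1600)²/20.1600 = 0.0667
χ² = 0.0305 + 0.0375 + 0.0542 + 0.0667 = 0.189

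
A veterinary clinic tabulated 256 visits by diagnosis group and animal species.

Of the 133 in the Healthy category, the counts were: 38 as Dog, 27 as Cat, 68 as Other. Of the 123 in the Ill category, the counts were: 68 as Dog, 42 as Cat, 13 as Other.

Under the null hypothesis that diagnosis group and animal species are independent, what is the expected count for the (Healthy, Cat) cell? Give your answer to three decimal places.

35.848

Row total (Healthy) = 133; column total (Cat) = 69; grand total N = 256.
Expected count = (row total × column total) / N = 133 × 69 / 256 = 35.848.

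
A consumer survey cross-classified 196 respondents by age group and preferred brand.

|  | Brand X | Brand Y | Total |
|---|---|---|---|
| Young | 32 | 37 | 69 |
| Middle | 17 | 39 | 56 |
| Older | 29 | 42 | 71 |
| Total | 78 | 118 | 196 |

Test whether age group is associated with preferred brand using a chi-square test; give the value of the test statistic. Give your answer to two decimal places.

Grand total N = 196.
Expected counts (row total × column total / N):
  Young, Brand X: 69×78/196 = 27.459
  Young, Brand Y: 69×118/196 = 41.541
  Middle, Brand X: 56×78/196 = 22.286
  Middle, Brand Y: 56×118/196 = 33.714
  Older, Brand X: 71×78/196 = 28.255
  Older, Brand Y: 71×118/196 = 42.745
Contributions (O − E)²/E:
  (32 − 27.459)²/27.459 = 0.7510
  (37 − 41.541)²/41.541 = 0.4964
  (17 − 22.286)²/22.286 = 1.2538
  (39 − 33.714)²/33.714 = 0.8288
  (29 − 28.255)²/28.255 = 0.0196
  (42 − 42.745)²/42.745 = 0.0130
χ² = 0.7510 + 0.4964 + 1.2538 + 0.8288 + 0.0196 + 0.0130 = 3.36

3.36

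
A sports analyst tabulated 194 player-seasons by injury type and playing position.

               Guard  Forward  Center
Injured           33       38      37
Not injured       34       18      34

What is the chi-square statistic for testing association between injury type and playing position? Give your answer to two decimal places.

Row totals: 108, 86. Column totals: 67, 56, 71. Grand total N = 194.
Expected counts (row total × column total / N):
  Injured, Guard: 108×67/194 = 37.299
  Injured, Forward: 108×56/194 = 31.175
  Injured, Center: 108×71/194 = 39.526
  Not injured, Guard: 86×67/194 = 29.701
  Not injured, Forward: 86×56/194 = 24.825
  Not injured, Center: 86×71/194 = 31.474
Contributions (O − E)²/E:
  (33 − 37.299)²/37.299 = 0.4955
  (38 − 31.175)²/31.175 = 1.4942
  (37 − 39.526)²/39.526 = 0.1614
  (34 − 29.701)²/29.701 = 0.6222
  (18 − 24.825)²/24.825 = 1.8764
  (34 − 31.474)²/31.474 = 0.2027
χ² = 0.4955 + 1.4942 + 0.1614 + 0.6222 + 1.8764 + 0.2027 = 4.85

4.85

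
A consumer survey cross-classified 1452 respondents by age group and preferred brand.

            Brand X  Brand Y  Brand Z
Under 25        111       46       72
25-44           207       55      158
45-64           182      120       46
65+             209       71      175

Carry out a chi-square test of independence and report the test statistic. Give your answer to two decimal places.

Row totals: 229, 420, 348, 455. Column totals: 709, 292, 451. Grand total N = 1452.
Expected counts (row total × column total / N):
  Under 25, Brand X: 229×709/1452 = 111.819
  Under 25, Brand Y: 229×292/1452 = 46.052
  Under 25, Brand Z: 229×451/1452 = 71.129
  25-44, Brand X: 420×709/1452 = 205.083
  25-44, Brand Y: 420×292/1452 = 84.463
  25-44, Brand Z: 420×451/1452 = 130.455
  45-64, Brand X: 348×709/1452 = 169.926
  45-64, Brand Y: 348×292/1452 = 69.983
  45-64, Brand Z: 348×451/1452 = 108.091
  65+, Brand X: 455×709/1452 = 222.173
  65+, Brand Y: 455×292/1452 = 91.501
  65+, Brand Z: 455×451/1452 = 141.326
Contributions (O − E)²/E:
  (111 − 111.819)²/111.819 = 0.0060
  (46 − 46.052)²/46.052 = 0.0001
  (72 − 71.129)²/71.129 = 0.0107
  (207 − 205.083)²/205.083 = 0.0179
  (55 − 84.463)²/84.463 = 10.2775
  (158 − 130.455)²/130.455 = 5.8160
  (182 − 169.926)²/169.926 = 0.8579
  (120 − 69.983)²/69.983 = 35.7473
  (46 − 108.091)²/108.091 = 35.6671
  (209 − 222.173)²/222.173 = 0.7810
  (71 − 91.501)²/91.501 = 4.5933
  (175 − 141.326)²/141.326 = 8.0236
χ² = 0.0060 + 0.0001 + 0.0107 + 0.0179 + 10.2775 + 5.8160 + 0.8579 + 35.7473 + 35.6671 + 0.7810 + 4.5933 + 8.0236 = 101.80

101.80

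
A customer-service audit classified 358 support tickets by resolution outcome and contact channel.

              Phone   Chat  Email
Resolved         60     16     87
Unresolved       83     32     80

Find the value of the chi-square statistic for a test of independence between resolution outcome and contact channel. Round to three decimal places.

Row totals: 163, 195. Column totals: 143, 48, 167. Grand total N = 358.
Expected counts (row total × column total / N):
  Resolved, Phone: 163×143/358 = 65.1089
  Resolved, Chat: 163×48/358 = 21.8547
  Resolved, Email: 163×167/358 = 76.0363
  Unresolved, Phone: 195×143/358 = 77.8911
  Unresolved, Chat: 195×48/358 = 26.1453
  Unresolved, Email: 195×167/358 = 90.9637
Contributions (O − E)²/E:
  (60 − 65.1089)²/65.1089 = 0.4009
  (16 − 21.8547)²/21.8547 = 1.5684
  (87 − 76.0363)²/76.0363 = 1.5809
  (83 − 77.8911)²/77.8911 = 0.3351
  (32 − 26.1453)²/26.1453 = 1.3110
  (80 − 90.9637)²/90.9637 = 1.3214
χ² = 0.4009 + 1.5684 + 1.5809 + 0.3351 + 1.3110 + 1.3214 = 6.518

6.518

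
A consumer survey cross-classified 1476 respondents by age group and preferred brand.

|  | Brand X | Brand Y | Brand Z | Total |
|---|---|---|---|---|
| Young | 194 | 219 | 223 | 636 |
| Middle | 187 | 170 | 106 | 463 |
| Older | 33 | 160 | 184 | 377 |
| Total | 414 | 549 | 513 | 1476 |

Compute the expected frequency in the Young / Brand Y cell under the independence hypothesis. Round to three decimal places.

236.561

Row total (Young) = 636; column total (Brand Y) = 549; grand total N = 1476.
Expected count = (row total × column total) / N = 636 × 549 / 1476 = 236.561.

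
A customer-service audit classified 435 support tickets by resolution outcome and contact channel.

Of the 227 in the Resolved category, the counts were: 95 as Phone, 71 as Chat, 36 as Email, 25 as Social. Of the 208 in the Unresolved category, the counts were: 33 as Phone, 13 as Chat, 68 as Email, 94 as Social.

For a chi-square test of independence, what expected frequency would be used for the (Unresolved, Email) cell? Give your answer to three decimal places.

Row total (Unresolved) = 208; column total (Email) = 104; grand total N = 435.
Expected count = (row total × column total) / N = 208 × 104 / 435 = 49.729.

49.729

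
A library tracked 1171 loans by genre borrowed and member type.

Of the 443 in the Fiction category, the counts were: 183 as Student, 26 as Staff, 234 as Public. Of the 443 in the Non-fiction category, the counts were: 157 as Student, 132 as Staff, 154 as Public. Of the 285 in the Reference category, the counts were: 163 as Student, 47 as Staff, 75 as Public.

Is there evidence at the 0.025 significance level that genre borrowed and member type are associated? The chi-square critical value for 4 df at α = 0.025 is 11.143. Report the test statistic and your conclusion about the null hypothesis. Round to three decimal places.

Row totals: 443, 443, 285. Column totals: 503, 205, 463. Grand total N = 1171.
Expected counts (row total × column total / N):
  Fiction, Student: 443×503/1171 = 190.2895
  Fiction, Staff: 443×205/1171 = 77.5534
  Fiction, Public: 443×463/1171 = 175.1571
  Non-fiction, Student: 443×503/1171 = 190.2895
  Non-fiction, Staff: 443×205/1171 = 77.5534
  Non-fiction, Public: 443×463/1171 = 175.1571
  Reference, Student: 285×503/1171 = 122.4210
  Reference, Staff: 285×205/1171 = 49.8933
  Reference, Public: 285×463/1171 = 112.6857
Contributions (O − E)²/E:
  (183 − 190.2895)²/190.2895 = 0.2792
  (26 − 77.5534)²/77.5534 = 34.2700
  (234 − 175.1571)²/175.1571 = 19.7679
  (157 − 190.2895)²/190.2895 = 5.8237
  (132 − 77.5534)²/77.5534 = 38.2244
  (154 − 175.1571)²/175.1571 = 2.5556
  (163 − 122.4210)²/122.4210 = 13.4508
  (47 − 49.8933)²/49.8933 = 0.1678
  (75 − 112.6857)²/112.6857 = 12.6033
χ² = 0.2792 + 34.2700 + 19.7679 + 5.8237 + 38.2244 + 2.5556 + 13.4508 + 0.1678 + 12.6033 = 127.143
df = (3−1)(3−1) = 4. Since 127.143 > 11.143, reject the null hypothesis of independence at α = 0.025.

127.143; reject H₀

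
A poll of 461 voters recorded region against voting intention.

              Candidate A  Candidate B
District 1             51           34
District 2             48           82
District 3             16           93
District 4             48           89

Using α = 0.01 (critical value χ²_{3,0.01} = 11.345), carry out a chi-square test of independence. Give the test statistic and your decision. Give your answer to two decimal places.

Row totals: 85, 130, 109, 137. Column totals: 163, 298. Grand total N = 461.
Expected counts (row total × column total / N):
  District 1, Candidate A: 85×163/461 = 30.054
  District 1, Candidate B: 85×298/461 = 54.946
  District 2, Candidate A: 130×163/461 = 45.965
  District 2, Candidate B: 130×298/461 = 84.035
  District 3, Candidate A: 109×163/461 = 38.540
  District 3, Candidate B: 109×298/461 = 70.460
  District 4, Candidate A: 137×163/461 = 48.440
  District 4, Candidate B: 137×298/461 = 88.560
Contributions (O − E)²/E:
  (51 − 30.054)²/30.054 = 14.5982
  (34 − 54.946)²/54.946 = 7.9848
  (48 − 45.965)²/45.965 = 0.0901
  (82 − 84.035)²/84.035 = 0.0493
  (16 − 38.540)²/38.540 = 13.1824
  (93 − 70.460)²/70.460 = 7.2105
  (48 − 48.440)²/48.440 = 0.0040
  (89 − 88.560)²/88.560 = 0.0022
χ² = 14.5982 + 7.9848 + 0.0901 + 0.0493 + 13.1824 + 7.2105 + 0.0040 + 0.0022 = 43.12
df = (4−1)(2−1) = 3. Since 43.12 > 11.345, reject the null hypothesis of independence at α = 0.01.

43.12; reject H₀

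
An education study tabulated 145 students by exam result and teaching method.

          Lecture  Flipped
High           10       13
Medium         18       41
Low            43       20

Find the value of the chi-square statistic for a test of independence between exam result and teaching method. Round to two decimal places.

Row totals: 23, 59, 63. Column totals: 71, 74. Grand total N = 145.
Expected counts (row total × column total / N):
  High, Lecture: 23×71/145 = 11.262
  High, Flipped: 23×74/145 = 11.738
  Medium, Lecture: 59×71/145 = 28.890
  Medium, Flipped: 59×74/145 = 30.110
  Low, Lecture: 63×71/145 = 30.848
  Low, Flipped: 63×74/145 = 32.152
Contributions (O − E)²/E:
  (10 − 11.262)²/11.262 = 0.1414
  (13 − 11.738)²/11.738 = 0.1357
  (18 − 28.890)²/28.890 = 4.1050
  (41 − 30.110)²/30.110 = 3.9386
  (43 − 30.848)²/30.848 = 4.7871
  (20 − 32.152)²/32.152 = 4.5929
χ² = 0.1414 + 0.1357 + 4.1050 + 3.9386 + 4.7871 + 4.5929 = 17.70

17.70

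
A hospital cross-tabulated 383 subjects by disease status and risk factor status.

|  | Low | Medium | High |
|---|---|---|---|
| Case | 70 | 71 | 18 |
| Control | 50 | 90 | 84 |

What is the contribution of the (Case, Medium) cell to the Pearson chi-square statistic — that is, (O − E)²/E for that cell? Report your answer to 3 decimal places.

0.259

Row total (Case) = 159; column total (Medium) = 161; N = 383.
Expected count E = 159 × 161 / 383 = 66.8381.
Contribution = (O − E)²/E = (71 − 66.8381)² / 66.8381 = 0.259.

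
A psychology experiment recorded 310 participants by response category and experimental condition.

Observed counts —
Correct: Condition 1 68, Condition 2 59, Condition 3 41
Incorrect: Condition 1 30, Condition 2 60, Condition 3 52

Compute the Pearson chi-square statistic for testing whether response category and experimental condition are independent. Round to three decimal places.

Row totals: 168, 142. Column totals: 98, 119, 93. Grand total N = 310.
Expected counts (row total × column total / N):
  Correct, Condition 1: 168×98/310 = 53.1097
  Correct, Condition 2: 168×119/310 = 64.4903
  Correct, Condition 3: 168×93/310 = 50.4000
  Incorrect, Condition 1: 142×98/310 = 44.8903
  Incorrect, Condition 2: 142×119/310 = 54.5097
  Incorrect, Condition 3: 142×93/310 = 42.6000
Contributions (O − E)²/E:
  (68 − 53.1097)²/53.1097 = 4.1748
  (59 − 64.4903)²/64.4903 = 0.4674
  (41 − 50.4000)²/50.4000 = 1.7532
  (30 − 44.8903)²/44.8903 = 4.9392
  (60 − 54.5097)²/54.5097 = 0.5530
  (52 − 42.6000)²/42.6000 = 2.0742
χ² = 4.1748 + 0.4674 + 1.7532 + 4.9392 + 0.5530 + 2.0742 = 13.962

13.962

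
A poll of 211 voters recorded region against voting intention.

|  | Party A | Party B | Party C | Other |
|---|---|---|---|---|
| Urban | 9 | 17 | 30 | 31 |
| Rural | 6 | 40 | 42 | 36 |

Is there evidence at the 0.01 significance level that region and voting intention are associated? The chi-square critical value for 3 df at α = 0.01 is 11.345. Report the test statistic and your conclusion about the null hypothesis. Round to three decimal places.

Row totals: 87, 124. Column totals: 15, 57, 72, 67. Grand total N = 211.
Expected counts (row total × column total / N):
  Urban, Party A: 87×15/211 = 6.1848
  Urban, Party B: 87×57/211 = 23.5024
  Urban, Party C: 87×72/211 = 29.6872
  Urban, Other: 87×67/211 = 27.6256
  Rural, Party A: 124×15/211 = 8.8152
  Rural, Party B: 124×57/211 = 33.4976
  Rural, Party C: 124×72/211 = 42.3128
  Rural, Other: 124×67/211 = 39.3744
Contributions (O − E)²/E:
  (9 − 6.1848)²/6.1848 = 1.2814
  (17 − 23.5024)²/23.5024 = 1.7990
  (30 − 29.6872)²/29.6872 = 0.0033
  (31 − 27.6256)²/27.6256 = 0.4122
  (6 − 8.8152)²/8.8152 = 0.8991
  (40 − 33.4976)²/33.4976 = 1.2622
  (42 − 42.3128)²/42.3128 = 0.0023
  (36 − 39.3744)²/39.3744 = 0.2892
χ² = 1.2814 + 1.7990 + 0.0033 + 0.4122 + 0.8991 + 1.2622 + 0.0023 + 0.2892 = 5.949
df = (2−1)(4−1) = 3. Since 5.949 < 11.345, fail to reject the null hypothesis of independence at α = 0.01.

5.949; fail to reject H₀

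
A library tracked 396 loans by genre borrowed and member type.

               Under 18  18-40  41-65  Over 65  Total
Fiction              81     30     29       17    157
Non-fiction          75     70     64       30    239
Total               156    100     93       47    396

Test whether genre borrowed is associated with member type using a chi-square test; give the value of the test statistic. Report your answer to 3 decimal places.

Grand total N = 396.
Expected counts (row total × column total / N):
  Fiction, Under 18: 157×156/396 = 61.8485
  Fiction, 18-40: 157×100/396 = 39.6465
  Fiction, 41-65: 157×93/396 = 36.8712
  Fiction, Over 65: 157×47/396 = 18.6338
  Non-fiction, Under 18: 239×156/396 = 94.1515
  Non-fiction, 18-40: 239×100/396 = 60.3535
  Non-fiction, 41-65: 239×93/396 = 56.1288
  Non-fiction, Over 65: 239×47/396 = 28.3662
Contributions (O − E)²/E:
  (81 − 61.8485)²/61.8485 = 5.9303
  (30 − 39.6465)²/39.6465 = 2.3471
  (29 − 36.8712)²/36.8712 = 1.6803
  (17 − 18.6338)²/18.6338 = 0.1433
  (75 − 94.1515)²/94.1515 = 3.8956
  (70 − 60.3535)²/60.3535 = 1.5418
  (64 − 56.1288)²/56.1288 = 1.1038
  (30 − 28.3662)²/28.3662 = 0.0941
χ² = 5.9303 + 2.3471 + 1.6803 + 0.1433 + 3.8956 + 1.5418 + 1.1038 + 0.0941 = 16.736

16.736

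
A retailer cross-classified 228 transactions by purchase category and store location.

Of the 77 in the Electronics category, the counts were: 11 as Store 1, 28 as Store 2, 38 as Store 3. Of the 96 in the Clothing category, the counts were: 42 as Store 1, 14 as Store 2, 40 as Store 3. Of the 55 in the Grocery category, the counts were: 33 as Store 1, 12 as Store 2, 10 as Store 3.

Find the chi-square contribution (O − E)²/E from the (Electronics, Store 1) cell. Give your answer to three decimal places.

11.210

Row total (Electronics) = 77; column total (Store 1) = 86; N = 228.
Expected count E = 77 × 86 / 228 = 29.0439.
Contribution = (O − E)²/E = (11 − 29.0439)² / 29.0439 = 11.210.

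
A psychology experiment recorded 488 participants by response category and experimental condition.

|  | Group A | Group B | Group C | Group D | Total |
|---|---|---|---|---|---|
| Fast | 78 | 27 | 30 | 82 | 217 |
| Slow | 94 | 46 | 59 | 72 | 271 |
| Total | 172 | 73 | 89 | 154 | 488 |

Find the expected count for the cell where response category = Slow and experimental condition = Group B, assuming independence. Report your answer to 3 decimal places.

Row total (Slow) = 271; column total (Group B) = 73; grand total N = 488.
Expected count = (row total × column total) / N = 271 × 73 / 488 = 40.539.

40.539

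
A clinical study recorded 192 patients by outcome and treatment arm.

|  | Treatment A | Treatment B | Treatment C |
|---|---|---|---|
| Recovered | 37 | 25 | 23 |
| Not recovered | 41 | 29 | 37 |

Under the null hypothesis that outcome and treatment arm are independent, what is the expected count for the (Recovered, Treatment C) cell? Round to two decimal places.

26.56

Row total (Recovered) = 85; column total (Treatment C) = 60; grand total N = 192.
Expected count = (row total × column total) / N = 85 × 60 / 192 = 26.56.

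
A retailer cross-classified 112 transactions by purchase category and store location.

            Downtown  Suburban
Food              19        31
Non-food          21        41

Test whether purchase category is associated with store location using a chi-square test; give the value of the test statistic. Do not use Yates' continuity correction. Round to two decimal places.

Row totals: 50, 62. Column totals: 40, 72. Grand total N = 112.
Expected counts (row total × column total / N):
  Food, Downtown: 50×40/112 = 17.857
  Food, Suburban: 50×72/112 = 32.143
  Non-food, Downtown: 62×40/112 = 22.143
  Non-food, Suburban: 62×72/112 = 39.857
Contributions (O − E)²/E:
  (19 − 17.857)²/17.857 = 0.0732
  (31 − 32.143)²/32.143 = 0.0406
  (21 − 22.143)²/22.143 = 0.0590
  (41 − 39.857)²/39.857 = 0.0328
χ² = 0.0732 + 0.0406 + 0.0590 + 0.0328 = 0.21

0.21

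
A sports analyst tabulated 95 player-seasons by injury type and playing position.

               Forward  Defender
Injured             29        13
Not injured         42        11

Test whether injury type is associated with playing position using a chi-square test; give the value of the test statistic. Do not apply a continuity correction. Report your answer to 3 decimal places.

1.291

Row totals: 42, 53. Column totals: 71, 24. Grand total N = 95.
Expected counts (row total × column total / N):
  Injured, Forward: 42×71/95 = 31.3895
  Injured, Defender: 42×24/95 = 10.6105
  Not injured, Forward: 53×71/95 = 39.6105
  Not injured, Defender: 53×24/95 = 13.3895
Contributions (O − E)²/E:
  (29 − 31.3895)²/31.3895 = 0.1819
  (13 − 10.6105)²/10.6105 = 0.5381
  (42 − 39.6105)²/39.6105 = 0.1441
  (11 − 13.3895)²/13.3895 = 0.4264
χ² = 0.1819 + 0.5381 + 0.1441 + 0.4264 = 1.291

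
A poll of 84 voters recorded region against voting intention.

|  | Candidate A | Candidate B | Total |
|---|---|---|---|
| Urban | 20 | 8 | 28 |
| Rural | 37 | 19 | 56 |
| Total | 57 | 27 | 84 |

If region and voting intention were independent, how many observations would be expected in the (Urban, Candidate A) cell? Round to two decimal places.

Row total (Urban) = 28; column total (Candidate A) = 57; grand total N = 84.
Expected count = (row total × column total) / N = 28 × 57 / 84 = 19.00.

19.00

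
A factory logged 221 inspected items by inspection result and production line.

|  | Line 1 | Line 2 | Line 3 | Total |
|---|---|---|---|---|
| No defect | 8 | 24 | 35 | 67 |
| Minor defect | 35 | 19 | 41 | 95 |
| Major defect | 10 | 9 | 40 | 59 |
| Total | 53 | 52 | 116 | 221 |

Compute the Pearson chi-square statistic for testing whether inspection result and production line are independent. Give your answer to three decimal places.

22.552

Grand total N = 221.
Expected counts (row total × column total / N):
  No defect, Line 1: 67×53/221 = 16.0679
  No defect, Line 2: 67×52/221 = 15.7647
  No defect, Line 3: 67×116/221 = 35.1674
  Minor defect, Line 1: 95×53/221 = 22.7828
  Minor defect, Line 2: 95×52/221 = 22.3529
  Minor defect, Line 3: 95×116/221 = 49.8643
  Major defect, Line 1: 59×53/221 = 14.1493
  Major defect, Line 2: 59×52/221 = 13.8824
  Major defect, Line 3: 59×116/221 = 30.9683
Contributions (O − E)²/E:
  (8 − 16.0679)²/16.0679 = 4.0510
  (24 − 15.7647)²/15.7647 = 4.3020
  (35 − 35.1674)²/35.1674 = 0.0008
  (35 − 22.7828)²/22.7828 = 6.5514
  (19 − 22.3529)²/22.3529 = 0.5029
  (41 − 49.8643)²/49.8643 = 1.5758
  (10 − 14.1493)²/14.1493 = 1.2168
  (9 − 13.8824)²/13.8824 = 1.7171
  (40 − 30.9683)²/30.9683 = 2.6340
χ² = 4.0510 + 4.3020 + 0.0008 + 6.5514 + 0.5029 + 1.5758 + 1.2168 + 1.7171 + 2.6340 = 22.552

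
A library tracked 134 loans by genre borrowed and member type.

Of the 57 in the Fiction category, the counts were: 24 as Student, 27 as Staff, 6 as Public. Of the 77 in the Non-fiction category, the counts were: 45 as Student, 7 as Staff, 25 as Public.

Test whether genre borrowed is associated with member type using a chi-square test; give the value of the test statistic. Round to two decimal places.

Row totals: 57, 77. Column totals: 69, 34, 31. Grand total N = 134.
Expected counts (row total × column total / N):
  Fiction, Student: 57×69/134 = 29.351
  Fiction, Staff: 57×34/134 = 14.463
  Fiction, Public: 57×31/134 = 13.187
  Non-fiction, Student: 77×69/134 = 39.649
  Non-fiction, Staff: 77×34/134 = 19.537
  Non-fiction, Public: 77×31/134 = 17.813
Contributions (O − E)²/E:
  (24 − 29.351)²/29.351 = 0.9755
  (27 − 14.463)²/14.463 = 10.8675
  (6 − 13.187)²/13.187 = 3.9170
  (45 − 39.649)²/39.649 = 0.7222
  (7 − 19.537)²/19.537 = 8.0451
  (25 − 17.813)²/17.813 = 2.8997
χ² = 0.9755 + 10.8675 + 3.9170 + 0.7222 + 8.0451 + 2.8997 = 27.43

27.43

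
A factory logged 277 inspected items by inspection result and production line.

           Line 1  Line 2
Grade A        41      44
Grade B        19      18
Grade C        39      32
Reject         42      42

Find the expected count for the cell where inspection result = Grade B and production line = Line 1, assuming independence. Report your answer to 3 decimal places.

Row total (Grade B) = 37; column total (Line 1) = 141; grand total N = 277.
Expected count = (row total × column total) / N = 37 × 141 / 277 = 18.834.

18.834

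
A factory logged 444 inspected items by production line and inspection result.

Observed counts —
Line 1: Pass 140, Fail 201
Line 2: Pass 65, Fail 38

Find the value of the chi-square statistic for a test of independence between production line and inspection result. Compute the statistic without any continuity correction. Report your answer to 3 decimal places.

15.477

Row totals: 341, 103. Column totals: 205, 239. Grand total N = 444.
Expected counts (row total × column total / N):
  Line 1, Pass: 341×205/444 = 157.4437
  Line 1, Fail: 341×239/444 = 183.5563
  Line 2, Pass: 103×205/444 = 47.5563
  Line 2, Fail: 103×239/444 = 55.4437
Contributions (O − E)²/E:
  (140 − 157.4437)²/157.4437 = 1.9326
  (201 − 183.5563)²/183.5563 = 1.6577
  (65 − 47.5563)²/47.5563 = 6.3984
  (38 − 55.4437)²/55.4437 = 5.4881
χ² = 1.9326 + 1.6577 + 6.3984 + 5.4881 = 15.477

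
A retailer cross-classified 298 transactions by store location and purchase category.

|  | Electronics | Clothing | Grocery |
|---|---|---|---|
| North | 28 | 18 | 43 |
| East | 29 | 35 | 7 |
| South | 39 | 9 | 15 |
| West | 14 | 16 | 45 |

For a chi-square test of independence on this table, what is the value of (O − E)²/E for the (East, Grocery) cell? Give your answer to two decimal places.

14.08

Row total (East) = 71; column total (Grocery) = 110; N = 298.
Expected count E = 71 × 110 / 298 = 26.208.
Contribution = (O − E)²/E = (7 − 26.208)² / 26.208 = 14.08.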